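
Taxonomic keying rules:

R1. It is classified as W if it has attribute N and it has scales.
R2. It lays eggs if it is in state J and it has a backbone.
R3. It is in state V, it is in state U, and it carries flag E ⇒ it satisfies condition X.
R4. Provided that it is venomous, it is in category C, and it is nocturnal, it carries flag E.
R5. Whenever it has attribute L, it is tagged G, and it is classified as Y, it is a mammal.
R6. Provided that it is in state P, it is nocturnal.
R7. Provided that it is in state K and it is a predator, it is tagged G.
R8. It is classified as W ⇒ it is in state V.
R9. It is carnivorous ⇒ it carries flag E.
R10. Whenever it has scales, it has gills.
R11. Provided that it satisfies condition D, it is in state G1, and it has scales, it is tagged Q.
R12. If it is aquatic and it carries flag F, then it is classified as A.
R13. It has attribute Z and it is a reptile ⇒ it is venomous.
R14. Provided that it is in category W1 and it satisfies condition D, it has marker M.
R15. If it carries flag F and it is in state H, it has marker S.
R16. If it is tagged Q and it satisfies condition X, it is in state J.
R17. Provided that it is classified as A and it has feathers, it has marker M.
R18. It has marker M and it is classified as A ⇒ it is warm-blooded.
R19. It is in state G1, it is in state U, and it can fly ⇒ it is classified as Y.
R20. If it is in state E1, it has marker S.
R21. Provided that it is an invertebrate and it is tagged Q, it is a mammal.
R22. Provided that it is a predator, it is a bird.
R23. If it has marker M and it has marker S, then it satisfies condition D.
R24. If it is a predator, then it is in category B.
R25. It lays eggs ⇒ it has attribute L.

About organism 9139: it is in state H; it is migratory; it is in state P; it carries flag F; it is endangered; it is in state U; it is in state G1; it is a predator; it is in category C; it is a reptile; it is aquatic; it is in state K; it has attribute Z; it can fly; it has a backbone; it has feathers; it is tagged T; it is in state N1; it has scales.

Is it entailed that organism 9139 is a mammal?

No

Forward chaining from the given facts derives: is nocturnal, is tagged G, has gills, is classified as A, is venomous, has marker S, has marker M, is warm-blooded, is classified as Y, is a bird, satisfies condition D, is in category B, carries flag E, is tagged Q.
Rules concluding "it is a mammal": R5 needs "it has attribute L"; R21 needs "it is an invertebrate" — none of these are established.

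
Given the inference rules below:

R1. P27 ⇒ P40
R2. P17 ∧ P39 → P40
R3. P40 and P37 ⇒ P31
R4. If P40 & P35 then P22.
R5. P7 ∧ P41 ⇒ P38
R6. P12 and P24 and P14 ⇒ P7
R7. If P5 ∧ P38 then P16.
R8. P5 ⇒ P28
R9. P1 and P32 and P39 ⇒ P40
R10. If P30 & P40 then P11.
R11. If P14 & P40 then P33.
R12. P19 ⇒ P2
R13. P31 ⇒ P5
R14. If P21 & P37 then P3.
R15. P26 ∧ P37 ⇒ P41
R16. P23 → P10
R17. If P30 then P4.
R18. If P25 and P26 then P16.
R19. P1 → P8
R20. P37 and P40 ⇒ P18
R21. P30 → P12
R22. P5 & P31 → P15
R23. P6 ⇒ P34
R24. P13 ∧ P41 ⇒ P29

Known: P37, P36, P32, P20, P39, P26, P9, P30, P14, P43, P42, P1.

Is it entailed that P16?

No

Forward chaining from the given facts derives: P40, P11, P33, P41, P4, P8, P18, P12, P31, P5, P15, P28.
Rules concluding P16: R7 needs P38; R18 needs P25 — none of these are established.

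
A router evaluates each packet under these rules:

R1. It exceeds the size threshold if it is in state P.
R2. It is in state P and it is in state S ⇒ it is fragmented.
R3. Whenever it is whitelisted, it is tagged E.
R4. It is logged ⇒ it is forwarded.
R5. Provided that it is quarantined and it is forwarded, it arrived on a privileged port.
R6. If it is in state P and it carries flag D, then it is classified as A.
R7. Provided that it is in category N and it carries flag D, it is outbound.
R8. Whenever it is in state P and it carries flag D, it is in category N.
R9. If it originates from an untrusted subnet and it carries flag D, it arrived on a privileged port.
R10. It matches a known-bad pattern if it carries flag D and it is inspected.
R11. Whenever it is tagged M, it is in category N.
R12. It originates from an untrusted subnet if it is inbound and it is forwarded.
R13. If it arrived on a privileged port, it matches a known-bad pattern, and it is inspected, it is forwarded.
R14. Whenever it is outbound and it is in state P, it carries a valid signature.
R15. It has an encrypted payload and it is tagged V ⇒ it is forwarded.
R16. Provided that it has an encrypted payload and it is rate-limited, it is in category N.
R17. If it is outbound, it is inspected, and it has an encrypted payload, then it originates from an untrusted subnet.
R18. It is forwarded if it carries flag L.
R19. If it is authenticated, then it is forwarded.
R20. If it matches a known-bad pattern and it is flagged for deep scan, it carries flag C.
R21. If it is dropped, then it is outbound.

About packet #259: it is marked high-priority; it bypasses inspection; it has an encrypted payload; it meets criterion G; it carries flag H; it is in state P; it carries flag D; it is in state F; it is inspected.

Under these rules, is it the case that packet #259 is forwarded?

By R8 (it is in state P, it carries flag D): it is in category N.
By R10 (it carries flag D, it is inspected): it matches a known-bad pattern.
By R7 (it is in category N, it carries flag D): it is outbound.
By R17 (it is outbound, it is inspected, it has an encrypted payload): it originates from an untrusted subnet.
By R9 (it originates from an untrusted subnet, it carries flag D): it arrived on a privileged port.
By R13 (it arrived on a privileged port, it matches a known-bad pattern, it is inspected): it is forwarded.

Yes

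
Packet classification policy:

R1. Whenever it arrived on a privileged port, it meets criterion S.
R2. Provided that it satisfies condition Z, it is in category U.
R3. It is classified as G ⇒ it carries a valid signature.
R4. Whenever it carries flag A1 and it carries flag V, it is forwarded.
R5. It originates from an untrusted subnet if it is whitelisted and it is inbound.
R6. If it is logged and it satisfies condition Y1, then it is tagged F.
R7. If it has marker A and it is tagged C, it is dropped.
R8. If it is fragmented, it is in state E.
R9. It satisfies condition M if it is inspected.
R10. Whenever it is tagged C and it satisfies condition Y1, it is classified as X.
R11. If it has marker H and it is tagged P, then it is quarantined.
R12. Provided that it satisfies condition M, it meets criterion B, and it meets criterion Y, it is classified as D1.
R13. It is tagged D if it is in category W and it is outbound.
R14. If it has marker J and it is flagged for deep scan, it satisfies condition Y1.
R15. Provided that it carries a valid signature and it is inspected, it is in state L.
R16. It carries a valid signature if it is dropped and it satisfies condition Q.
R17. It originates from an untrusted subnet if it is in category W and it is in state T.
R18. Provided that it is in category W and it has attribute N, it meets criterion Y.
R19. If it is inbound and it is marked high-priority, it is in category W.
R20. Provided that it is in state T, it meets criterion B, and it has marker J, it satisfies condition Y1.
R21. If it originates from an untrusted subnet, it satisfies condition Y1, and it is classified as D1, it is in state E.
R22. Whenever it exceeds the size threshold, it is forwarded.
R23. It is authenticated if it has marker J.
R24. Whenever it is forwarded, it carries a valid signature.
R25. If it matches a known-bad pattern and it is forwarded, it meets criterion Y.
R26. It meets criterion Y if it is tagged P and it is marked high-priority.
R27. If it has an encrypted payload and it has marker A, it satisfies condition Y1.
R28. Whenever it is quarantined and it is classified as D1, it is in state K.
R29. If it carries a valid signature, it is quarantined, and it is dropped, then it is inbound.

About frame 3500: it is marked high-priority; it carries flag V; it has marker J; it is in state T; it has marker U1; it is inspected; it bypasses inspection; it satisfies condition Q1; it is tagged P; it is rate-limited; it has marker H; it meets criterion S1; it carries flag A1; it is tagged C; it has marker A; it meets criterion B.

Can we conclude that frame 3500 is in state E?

Yes

By R4 (it carries flag A1, it carries flag V): it is forwarded.
By R7 (it has marker A, it is tagged C): it is dropped.
By R9 (it is inspected): it satisfies condition M.
By R11 (it has marker H, it is tagged P): it is quarantined.
By R20 (it is in state T, it meets criterion B, it has marker J): it satisfies condition Y1.
By R24 (it is forwarded): it carries a valid signature.
By R26 (it is tagged P, it is marked high-priority): it meets criterion Y.
By R29 (it carries a valid signature, it is quarantined, it is dropped): it is inbound.
By R12 (it satisfies condition M, it meets criterion B, it meets criterion Y): it is classified as D1.
By R19 (it is inbound, it is marked high-priority): it is in category W.
By R17 (it is in category W, it is in state T): it originates from an untrusted subnet.
By R21 (it originates from an untrusted subnet, it satisfies condition Y1, it is classified as D1): it is in state E.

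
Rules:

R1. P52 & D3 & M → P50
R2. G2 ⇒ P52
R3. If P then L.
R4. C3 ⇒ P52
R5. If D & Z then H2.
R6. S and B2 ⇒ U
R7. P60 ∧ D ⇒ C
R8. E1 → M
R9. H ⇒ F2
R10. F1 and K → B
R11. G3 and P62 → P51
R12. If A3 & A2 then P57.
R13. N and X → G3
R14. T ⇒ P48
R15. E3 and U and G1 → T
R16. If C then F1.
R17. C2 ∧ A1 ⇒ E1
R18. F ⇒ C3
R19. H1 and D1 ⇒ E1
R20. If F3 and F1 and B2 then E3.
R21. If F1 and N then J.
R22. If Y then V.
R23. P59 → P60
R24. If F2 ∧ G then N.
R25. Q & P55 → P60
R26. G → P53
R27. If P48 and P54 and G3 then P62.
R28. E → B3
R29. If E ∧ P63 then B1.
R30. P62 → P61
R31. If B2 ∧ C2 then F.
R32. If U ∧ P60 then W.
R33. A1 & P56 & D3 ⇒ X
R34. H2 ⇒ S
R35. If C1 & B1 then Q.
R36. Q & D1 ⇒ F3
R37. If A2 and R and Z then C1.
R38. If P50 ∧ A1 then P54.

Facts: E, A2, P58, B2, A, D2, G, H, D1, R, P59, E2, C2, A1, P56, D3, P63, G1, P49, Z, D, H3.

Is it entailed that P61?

H2  (by R5: D, Z)
F2  (by R9: H)
E1  (by R17: C2, A1)
P60  (by R23: P59)
N  (by R24: F2, G)
B1  (by R29: E, P63)
F  (by R31: B2, C2)
X  (by R33: A1, P56, D3)
S  (by R34: H2)
C1  (by R37: A2, R, Z)
U  (by R6: S, B2)
C  (by R7: P60, D)
M  (by R8: E1)
G3  (by R13: N, X)
F1  (by R16: C)
C3  (by R18: F)
Q  (by R35: C1, B1)
F3  (by R36: Q, D1)
P52  (by R4: C3)
E3  (by R20: F3, F1, B2)
P50  (by R1: P52, D3, M)
T  (by R15: E3, U, G1)
P54  (by R38: P50, A1)
P48  (by R14: T)
P62  (by R27: P48, P54, G3)
P61  (by R30: P62)

Yes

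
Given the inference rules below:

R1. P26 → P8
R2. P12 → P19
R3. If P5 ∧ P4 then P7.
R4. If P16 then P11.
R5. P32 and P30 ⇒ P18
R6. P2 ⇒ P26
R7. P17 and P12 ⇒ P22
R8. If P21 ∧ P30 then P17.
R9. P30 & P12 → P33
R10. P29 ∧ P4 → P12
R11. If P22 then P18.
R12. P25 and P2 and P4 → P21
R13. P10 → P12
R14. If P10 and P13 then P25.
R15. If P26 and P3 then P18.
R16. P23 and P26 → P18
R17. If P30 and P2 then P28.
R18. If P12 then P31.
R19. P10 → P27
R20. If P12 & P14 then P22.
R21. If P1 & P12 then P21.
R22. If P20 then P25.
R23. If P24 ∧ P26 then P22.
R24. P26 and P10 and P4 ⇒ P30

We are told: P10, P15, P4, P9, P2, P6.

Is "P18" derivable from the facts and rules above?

Forward chaining from the given facts derives: P26, P12, P31, P27, P30, P8, P19, P33, P28.
Rules concluding P18: R5 needs P32; R11 needs P22; R15 needs P3; R16 needs P23 — none of these are established.

No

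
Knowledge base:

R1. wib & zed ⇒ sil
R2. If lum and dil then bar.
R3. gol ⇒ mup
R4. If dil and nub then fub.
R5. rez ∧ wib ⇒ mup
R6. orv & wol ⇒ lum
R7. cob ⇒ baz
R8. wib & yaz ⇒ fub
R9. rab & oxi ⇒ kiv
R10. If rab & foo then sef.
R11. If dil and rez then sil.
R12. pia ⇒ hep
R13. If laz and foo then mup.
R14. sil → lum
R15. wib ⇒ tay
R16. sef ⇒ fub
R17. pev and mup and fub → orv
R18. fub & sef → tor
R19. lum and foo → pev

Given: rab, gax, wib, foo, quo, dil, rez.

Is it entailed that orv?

Yes

mup  (by R5: rez, wib)
sef  (by R10: rab, foo)
sil  (by R11: dil, rez)
lum  (by R14: sil)
fub  (by R16: sef)
pev  (by R19: lum, foo)
orv  (by R17: pev, mup, fub)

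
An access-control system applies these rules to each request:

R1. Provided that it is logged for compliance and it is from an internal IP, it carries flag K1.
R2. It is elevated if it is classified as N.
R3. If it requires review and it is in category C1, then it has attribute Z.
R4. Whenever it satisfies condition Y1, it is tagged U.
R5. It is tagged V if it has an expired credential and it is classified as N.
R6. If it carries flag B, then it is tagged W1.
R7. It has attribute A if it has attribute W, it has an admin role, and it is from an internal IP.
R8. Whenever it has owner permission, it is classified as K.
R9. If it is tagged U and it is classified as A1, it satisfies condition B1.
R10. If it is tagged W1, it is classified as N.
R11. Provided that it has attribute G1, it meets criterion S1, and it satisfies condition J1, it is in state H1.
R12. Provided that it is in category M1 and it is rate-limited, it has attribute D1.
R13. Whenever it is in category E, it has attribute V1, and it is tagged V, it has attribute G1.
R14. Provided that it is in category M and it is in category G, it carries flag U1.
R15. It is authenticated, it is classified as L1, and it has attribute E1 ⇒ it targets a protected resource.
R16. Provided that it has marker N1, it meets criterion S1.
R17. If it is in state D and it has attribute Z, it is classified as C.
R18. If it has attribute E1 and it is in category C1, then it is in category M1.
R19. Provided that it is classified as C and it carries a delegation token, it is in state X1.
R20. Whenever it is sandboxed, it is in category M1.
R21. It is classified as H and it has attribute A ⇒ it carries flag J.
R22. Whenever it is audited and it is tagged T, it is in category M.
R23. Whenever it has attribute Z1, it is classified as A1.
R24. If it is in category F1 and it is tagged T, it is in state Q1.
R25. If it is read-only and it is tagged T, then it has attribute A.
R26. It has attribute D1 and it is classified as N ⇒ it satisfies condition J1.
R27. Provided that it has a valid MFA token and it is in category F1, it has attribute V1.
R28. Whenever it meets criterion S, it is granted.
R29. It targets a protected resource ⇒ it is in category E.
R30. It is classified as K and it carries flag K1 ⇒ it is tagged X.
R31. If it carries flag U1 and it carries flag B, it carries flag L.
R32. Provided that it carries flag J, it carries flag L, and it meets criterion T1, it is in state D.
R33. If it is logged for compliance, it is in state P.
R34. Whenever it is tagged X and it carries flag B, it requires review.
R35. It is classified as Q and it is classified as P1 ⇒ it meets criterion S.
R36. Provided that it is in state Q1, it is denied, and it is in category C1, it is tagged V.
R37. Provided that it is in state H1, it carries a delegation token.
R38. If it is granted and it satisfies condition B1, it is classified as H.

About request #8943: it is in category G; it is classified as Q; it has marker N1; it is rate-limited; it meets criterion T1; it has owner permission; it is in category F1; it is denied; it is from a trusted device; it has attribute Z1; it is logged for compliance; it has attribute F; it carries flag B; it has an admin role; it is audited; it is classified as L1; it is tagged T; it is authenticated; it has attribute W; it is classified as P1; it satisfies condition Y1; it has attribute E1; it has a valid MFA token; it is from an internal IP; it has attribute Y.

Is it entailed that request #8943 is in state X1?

No

Forward chaining from the given facts derives: carries flag K1, is tagged U, is tagged W1, has attribute A, is classified as K, is classified as N, targets a protected resource, meets criterion S1, is in category M, is classified as A1, is in state Q1, has attribute V1, is in category E, is tagged X, is in state P, requires review, meets criterion S, is elevated, satisfies condition B1, carries flag U1, is granted, carries flag L, is classified as H, carries flag J, is in state D.
The only rule concluding "it is in state X1" is R19, which needs "it is classified as C"; that is never established.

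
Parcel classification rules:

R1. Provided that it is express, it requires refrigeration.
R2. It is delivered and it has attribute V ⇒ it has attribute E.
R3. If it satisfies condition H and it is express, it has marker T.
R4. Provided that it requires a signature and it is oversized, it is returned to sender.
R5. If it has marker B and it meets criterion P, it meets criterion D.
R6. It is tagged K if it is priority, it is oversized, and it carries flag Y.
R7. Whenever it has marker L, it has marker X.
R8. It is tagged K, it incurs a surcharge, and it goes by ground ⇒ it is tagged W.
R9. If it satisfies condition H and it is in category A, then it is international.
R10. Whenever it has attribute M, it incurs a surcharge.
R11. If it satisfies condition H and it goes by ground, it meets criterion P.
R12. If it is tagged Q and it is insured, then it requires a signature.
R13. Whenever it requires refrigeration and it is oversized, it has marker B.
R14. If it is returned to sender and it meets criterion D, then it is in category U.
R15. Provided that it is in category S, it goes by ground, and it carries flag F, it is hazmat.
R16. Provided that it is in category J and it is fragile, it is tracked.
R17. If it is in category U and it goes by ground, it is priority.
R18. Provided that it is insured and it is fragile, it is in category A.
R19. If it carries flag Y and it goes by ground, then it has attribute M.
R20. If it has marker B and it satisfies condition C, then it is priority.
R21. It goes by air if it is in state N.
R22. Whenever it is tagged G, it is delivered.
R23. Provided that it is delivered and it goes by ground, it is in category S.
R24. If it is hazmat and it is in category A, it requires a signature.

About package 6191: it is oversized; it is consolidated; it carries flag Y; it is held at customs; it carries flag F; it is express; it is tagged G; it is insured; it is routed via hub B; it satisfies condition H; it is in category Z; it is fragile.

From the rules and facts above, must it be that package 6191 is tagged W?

No

Forward chaining from the given facts derives: requires refrigeration, has marker T, has marker B, is in category A, is delivered, is international.
The only rule concluding "it is tagged W" is R8, which needs "it is tagged K"; that is never established.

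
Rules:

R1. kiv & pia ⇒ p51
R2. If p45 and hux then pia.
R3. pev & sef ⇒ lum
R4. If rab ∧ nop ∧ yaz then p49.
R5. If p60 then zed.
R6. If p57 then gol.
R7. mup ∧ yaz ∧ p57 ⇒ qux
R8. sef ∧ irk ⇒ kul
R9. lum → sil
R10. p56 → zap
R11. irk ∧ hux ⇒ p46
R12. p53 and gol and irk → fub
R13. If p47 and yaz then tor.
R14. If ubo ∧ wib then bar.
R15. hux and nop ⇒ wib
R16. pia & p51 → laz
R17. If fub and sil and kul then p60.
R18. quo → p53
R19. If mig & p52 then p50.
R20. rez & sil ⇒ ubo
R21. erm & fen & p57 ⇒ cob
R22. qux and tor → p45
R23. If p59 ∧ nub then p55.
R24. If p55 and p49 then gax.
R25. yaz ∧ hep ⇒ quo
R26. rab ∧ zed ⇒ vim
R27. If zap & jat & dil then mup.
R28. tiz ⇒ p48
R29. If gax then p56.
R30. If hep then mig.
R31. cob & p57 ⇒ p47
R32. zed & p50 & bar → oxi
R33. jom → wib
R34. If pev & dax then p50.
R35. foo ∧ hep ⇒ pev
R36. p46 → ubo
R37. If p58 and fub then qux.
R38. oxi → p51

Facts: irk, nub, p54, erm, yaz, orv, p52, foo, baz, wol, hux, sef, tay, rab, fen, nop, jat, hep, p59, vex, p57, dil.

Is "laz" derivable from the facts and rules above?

Yes

p49  (by R4: rab, nop, yaz)
gol  (by R6: p57)
kul  (by R8: sef, irk)
p46  (by R11: irk, hux)
wib  (by R15: hux, nop)
cob  (by R21: erm, fen, p57)
p55  (by R23: p59, nub)
gax  (by R24: p55, p49)
quo  (by R25: yaz, hep)
p56  (by R29: gax)
mig  (by R30: hep)
p47  (by R31: cob, p57)
pev  (by R35: foo, hep)
ubo  (by R36: p46)
lum  (by R3: pev, sef)
sil  (by R9: lum)
zap  (by R10: p56)
tor  (by R13: p47, yaz)
bar  (by R14: ubo, wib)
p53  (by R18: quo)
p50  (by R19: mig, p52)
mup  (by R27: zap, jat, dil)
qux  (by R7: mup, yaz, p57)
fub  (by R12: p53, gol, irk)
p60  (by R17: fub, sil, kul)
p45  (by R22: qux, tor)
pia  (by R2: p45, hux)
zed  (by R5: p60)
oxi  (by R32: zed, p50, bar)
p51  (by R38: oxi)
laz  (by R16: pia, p51)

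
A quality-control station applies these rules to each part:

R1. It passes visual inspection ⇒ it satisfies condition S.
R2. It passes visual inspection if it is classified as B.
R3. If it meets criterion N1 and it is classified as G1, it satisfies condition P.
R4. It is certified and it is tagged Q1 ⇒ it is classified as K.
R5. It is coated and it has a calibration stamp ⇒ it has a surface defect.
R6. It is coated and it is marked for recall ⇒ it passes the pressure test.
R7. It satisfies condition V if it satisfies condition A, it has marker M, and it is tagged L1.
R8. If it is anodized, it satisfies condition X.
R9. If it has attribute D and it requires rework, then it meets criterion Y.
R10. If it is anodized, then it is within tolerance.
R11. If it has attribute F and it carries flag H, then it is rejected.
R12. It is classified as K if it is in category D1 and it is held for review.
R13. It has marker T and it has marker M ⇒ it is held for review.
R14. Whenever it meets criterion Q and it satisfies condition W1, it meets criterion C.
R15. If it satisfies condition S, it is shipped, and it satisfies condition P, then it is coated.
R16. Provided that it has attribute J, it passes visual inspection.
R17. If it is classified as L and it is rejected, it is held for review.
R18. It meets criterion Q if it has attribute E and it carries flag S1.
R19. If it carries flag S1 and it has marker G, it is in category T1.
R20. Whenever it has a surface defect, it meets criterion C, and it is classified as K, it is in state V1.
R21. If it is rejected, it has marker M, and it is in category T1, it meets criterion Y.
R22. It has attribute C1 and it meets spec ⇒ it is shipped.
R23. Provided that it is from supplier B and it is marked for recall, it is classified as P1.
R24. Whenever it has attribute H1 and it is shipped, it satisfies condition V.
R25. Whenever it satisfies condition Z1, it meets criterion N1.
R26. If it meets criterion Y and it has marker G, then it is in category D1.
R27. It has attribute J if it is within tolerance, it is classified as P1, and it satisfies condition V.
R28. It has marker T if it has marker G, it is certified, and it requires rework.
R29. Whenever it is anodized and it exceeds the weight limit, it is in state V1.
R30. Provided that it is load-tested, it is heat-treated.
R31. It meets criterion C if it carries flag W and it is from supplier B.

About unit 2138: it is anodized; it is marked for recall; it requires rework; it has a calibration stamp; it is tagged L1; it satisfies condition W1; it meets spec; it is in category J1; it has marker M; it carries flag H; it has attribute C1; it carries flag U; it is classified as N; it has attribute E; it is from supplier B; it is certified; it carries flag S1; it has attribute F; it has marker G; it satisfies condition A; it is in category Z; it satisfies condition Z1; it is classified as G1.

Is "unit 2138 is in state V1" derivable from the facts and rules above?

Yes

By R7 (it satisfies condition A, it has marker M, it is tagged L1): it satisfies condition V.
By R10 (it is anodized): it is within tolerance.
By R11 (it has attribute F, it carries flag H): it is rejected.
By R18 (it has attribute E, it carries flag S1): it meets criterion Q.
By R19 (it carries flag S1, it has marker G): it is in category T1.
By R21 (it is rejected, it has marker M, it is in category T1): it meets criterion Y.
By R22 (it has attribute C1, it meets spec): it is shipped.
By R23 (it is from supplier B, it is marked for recall): it is classified as P1.
By R25 (it satisfies condition Z1): it meets criterion N1.
By R26 (it meets criterion Y, it has marker G): it is in category D1.
By R27 (it is within tolerance, it is classified as P1, it satisfies condition V): it has attribute J.
By R28 (it has marker G, it is certified, it requires rework): it has marker T.
By R3 (it meets criterion N1, it is classified as G1): it satisfies condition P.
By R13 (it has marker T, it has marker M): it is held for review.
By R14 (it meets criterion Q, it satisfies condition W1): it meets criterion C.
By R16 (it has attribute J): it passes visual inspection.
By R1 (it passes visual inspection): it satisfies condition S.
By R12 (it is in category D1, it is held for review): it is classified as K.
By R15 (it satisfies condition S, it is shipped, it satisfies condition P): it is coated.
By R5 (it is coated, it has a calibration stamp): it has a surface defect.
By R20 (it has a surface defect, it meets criterion C, it is classified as K): it is in state V1.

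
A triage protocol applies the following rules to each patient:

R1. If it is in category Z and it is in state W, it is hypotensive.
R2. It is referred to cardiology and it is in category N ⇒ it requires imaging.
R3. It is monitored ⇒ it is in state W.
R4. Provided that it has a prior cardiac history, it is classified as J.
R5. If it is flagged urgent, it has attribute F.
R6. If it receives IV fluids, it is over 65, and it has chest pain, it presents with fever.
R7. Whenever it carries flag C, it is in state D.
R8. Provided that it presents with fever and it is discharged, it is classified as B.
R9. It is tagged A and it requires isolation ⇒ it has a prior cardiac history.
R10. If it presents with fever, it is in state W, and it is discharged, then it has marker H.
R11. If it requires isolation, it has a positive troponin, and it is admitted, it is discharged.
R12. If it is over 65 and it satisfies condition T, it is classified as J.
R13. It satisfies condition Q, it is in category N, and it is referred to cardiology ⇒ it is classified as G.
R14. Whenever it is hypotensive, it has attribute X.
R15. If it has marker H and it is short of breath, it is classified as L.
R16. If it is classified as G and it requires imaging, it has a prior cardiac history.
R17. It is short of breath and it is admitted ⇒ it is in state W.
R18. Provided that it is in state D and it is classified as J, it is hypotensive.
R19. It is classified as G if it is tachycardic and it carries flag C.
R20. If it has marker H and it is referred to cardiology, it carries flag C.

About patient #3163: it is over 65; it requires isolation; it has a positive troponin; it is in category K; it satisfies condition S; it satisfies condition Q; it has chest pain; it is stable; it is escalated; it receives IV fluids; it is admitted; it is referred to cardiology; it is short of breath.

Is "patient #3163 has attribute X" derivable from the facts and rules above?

No

Forward chaining from the given facts derives: presents with fever, is discharged, is in state W, is classified as B, has marker H, is classified as L, carries flag C, is in state D.
The only rule concluding "it has attribute X" is R14, which needs "it is hypotensive"; that is never established.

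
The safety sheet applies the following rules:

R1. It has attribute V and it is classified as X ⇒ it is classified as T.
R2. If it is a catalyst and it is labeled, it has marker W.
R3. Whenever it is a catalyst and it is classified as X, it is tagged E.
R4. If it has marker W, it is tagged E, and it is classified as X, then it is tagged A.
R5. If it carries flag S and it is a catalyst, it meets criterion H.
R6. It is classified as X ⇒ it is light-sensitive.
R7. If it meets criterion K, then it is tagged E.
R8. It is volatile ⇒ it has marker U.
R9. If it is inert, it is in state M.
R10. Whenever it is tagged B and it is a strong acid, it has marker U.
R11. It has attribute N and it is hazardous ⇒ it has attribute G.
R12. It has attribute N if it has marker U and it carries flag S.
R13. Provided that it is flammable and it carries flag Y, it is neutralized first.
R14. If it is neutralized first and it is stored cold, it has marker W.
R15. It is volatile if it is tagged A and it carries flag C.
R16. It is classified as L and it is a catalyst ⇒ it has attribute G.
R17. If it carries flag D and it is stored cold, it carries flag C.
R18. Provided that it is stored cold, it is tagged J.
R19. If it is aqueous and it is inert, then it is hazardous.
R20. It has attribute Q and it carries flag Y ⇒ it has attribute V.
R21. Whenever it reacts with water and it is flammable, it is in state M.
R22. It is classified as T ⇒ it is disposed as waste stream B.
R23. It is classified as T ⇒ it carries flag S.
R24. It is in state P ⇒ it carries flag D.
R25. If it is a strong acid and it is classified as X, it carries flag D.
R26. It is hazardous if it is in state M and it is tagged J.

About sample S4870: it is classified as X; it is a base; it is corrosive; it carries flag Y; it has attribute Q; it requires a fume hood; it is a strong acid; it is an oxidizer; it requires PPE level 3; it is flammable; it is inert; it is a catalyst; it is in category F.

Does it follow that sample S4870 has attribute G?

Forward chaining from the given facts derives: is tagged E, is light-sensitive, is in state M, is neutralized first, has attribute V, carries flag D, is classified as T, is disposed as waste stream B, carries flag S, meets criterion H.
Rules concluding "it has attribute G": R11 needs "it has attribute N"; R16 needs "it is classified as L" — none of these are established.

No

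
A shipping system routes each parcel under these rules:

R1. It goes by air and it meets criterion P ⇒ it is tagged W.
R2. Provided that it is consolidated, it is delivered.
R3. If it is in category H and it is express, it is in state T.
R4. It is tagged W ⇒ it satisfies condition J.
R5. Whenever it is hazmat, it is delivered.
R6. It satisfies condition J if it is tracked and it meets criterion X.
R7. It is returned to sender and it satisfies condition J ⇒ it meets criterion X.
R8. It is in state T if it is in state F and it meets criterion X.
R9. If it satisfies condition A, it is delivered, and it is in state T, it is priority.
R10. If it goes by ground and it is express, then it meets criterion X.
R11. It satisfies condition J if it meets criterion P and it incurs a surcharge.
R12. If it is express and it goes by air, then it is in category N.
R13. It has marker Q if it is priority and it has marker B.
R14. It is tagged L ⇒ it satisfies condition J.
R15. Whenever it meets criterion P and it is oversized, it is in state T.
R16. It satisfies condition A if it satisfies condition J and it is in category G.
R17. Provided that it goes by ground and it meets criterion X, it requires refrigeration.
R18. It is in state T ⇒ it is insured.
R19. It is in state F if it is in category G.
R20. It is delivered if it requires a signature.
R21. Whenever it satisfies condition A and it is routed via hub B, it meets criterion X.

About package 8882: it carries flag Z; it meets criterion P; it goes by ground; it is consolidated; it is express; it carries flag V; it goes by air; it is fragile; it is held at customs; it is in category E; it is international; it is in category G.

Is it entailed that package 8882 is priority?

Yes

By R1 (it goes by air, it meets criterion P): it is tagged W.
By R2 (it is consolidated): it is delivered.
By R4 (it is tagged W): it satisfies condition J.
By R10 (it goes by ground, it is express): it meets criterion X.
By R16 (it satisfies condition J, it is in category G): it satisfies condition A.
By R19 (it is in category G): it is in state F.
By R8 (it is in state F, it meets criterion X): it is in state T.
By R9 (it satisfies condition A, it is delivered, it is in state T): it is priority.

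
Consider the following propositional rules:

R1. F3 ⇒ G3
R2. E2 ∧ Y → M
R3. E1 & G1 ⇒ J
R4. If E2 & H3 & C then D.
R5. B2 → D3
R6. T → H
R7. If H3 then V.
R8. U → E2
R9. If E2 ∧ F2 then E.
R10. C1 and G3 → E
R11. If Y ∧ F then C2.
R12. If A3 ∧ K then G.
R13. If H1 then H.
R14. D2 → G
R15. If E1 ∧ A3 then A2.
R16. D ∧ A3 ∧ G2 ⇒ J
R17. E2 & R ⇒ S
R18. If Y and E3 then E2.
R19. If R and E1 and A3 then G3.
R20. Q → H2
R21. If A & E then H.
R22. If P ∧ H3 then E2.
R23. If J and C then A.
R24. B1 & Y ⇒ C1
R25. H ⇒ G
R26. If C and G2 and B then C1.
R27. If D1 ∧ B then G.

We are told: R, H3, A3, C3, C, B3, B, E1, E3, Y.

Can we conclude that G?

No

Forward chaining from the given facts derives: V, A2, E2, G3, M, D, S.
Rules concluding G: R12 needs K; R14 needs D2; R25 needs H; R27 needs D1 — none of these are established.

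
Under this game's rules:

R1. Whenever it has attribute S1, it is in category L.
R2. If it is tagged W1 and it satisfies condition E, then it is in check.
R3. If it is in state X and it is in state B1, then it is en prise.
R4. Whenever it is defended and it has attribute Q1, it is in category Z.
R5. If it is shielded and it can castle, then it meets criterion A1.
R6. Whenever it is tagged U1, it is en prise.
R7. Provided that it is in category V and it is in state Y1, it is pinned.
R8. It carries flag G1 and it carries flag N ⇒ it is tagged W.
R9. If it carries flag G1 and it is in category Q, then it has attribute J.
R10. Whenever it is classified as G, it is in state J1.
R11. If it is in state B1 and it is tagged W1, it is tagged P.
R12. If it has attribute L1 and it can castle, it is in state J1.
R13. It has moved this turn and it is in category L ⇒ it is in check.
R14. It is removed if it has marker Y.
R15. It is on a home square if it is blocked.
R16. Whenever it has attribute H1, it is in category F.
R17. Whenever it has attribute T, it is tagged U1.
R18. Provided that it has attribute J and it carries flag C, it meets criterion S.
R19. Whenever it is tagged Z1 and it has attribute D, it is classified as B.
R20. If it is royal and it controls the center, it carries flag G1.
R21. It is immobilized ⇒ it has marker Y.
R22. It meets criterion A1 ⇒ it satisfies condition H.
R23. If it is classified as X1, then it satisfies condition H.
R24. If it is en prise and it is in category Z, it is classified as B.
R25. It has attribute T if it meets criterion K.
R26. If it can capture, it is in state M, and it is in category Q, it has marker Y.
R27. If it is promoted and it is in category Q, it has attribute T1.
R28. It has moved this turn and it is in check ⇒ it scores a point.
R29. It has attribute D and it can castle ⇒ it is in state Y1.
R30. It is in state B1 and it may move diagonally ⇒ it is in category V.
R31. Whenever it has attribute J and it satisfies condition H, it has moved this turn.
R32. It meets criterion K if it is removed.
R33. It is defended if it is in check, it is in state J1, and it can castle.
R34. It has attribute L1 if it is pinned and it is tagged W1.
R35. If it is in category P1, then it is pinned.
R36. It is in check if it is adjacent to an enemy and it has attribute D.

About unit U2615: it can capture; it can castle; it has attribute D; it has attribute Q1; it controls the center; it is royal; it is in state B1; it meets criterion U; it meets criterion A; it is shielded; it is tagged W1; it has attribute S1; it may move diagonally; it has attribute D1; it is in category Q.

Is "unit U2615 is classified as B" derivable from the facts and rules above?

No

Forward chaining from the given facts derives: is in category L, meets criterion A1, is tagged P, carries flag G1, satisfies condition H, is in state Y1, is in category V, is pinned, has attribute J, has moved this turn, has attribute L1, is in state J1, is in check, scores a point, is defended, is in category Z.
Rules concluding "it is classified as B": R19 needs "it is tagged Z1"; R24 needs "it is en prise" — none of these are established.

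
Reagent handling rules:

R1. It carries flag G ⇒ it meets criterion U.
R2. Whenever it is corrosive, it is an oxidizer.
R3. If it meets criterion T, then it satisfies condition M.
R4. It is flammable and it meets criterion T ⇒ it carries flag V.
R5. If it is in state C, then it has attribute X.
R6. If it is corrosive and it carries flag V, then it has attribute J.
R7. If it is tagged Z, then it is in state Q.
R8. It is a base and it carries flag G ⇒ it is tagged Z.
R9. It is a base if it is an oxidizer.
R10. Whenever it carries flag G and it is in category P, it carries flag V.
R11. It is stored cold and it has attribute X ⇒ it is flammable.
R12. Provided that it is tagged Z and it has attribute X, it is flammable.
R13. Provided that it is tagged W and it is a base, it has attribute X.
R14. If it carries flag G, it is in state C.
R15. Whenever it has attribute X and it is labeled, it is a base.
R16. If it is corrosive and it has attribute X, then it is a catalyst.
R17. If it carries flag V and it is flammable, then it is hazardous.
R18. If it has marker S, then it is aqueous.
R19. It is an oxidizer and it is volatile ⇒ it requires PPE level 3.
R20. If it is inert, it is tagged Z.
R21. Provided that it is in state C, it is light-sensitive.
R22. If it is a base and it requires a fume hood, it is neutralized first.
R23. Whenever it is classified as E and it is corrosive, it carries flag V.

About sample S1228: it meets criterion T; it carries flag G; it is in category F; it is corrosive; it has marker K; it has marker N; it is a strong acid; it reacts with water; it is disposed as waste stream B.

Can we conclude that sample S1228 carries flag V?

By R2 (it is corrosive): it is an oxidizer.
By R9 (it is an oxidizer): it is a base.
By R14 (it carries flag G): it is in state C.
By R5 (it is in state C): it has attribute X.
By R8 (it is a base, it carries flag G): it is tagged Z.
By R12 (it is tagged Z, it has attribute X): it is flammable.
By R4 (it is flammable, it meets criterion T): it carries flag V.

Yes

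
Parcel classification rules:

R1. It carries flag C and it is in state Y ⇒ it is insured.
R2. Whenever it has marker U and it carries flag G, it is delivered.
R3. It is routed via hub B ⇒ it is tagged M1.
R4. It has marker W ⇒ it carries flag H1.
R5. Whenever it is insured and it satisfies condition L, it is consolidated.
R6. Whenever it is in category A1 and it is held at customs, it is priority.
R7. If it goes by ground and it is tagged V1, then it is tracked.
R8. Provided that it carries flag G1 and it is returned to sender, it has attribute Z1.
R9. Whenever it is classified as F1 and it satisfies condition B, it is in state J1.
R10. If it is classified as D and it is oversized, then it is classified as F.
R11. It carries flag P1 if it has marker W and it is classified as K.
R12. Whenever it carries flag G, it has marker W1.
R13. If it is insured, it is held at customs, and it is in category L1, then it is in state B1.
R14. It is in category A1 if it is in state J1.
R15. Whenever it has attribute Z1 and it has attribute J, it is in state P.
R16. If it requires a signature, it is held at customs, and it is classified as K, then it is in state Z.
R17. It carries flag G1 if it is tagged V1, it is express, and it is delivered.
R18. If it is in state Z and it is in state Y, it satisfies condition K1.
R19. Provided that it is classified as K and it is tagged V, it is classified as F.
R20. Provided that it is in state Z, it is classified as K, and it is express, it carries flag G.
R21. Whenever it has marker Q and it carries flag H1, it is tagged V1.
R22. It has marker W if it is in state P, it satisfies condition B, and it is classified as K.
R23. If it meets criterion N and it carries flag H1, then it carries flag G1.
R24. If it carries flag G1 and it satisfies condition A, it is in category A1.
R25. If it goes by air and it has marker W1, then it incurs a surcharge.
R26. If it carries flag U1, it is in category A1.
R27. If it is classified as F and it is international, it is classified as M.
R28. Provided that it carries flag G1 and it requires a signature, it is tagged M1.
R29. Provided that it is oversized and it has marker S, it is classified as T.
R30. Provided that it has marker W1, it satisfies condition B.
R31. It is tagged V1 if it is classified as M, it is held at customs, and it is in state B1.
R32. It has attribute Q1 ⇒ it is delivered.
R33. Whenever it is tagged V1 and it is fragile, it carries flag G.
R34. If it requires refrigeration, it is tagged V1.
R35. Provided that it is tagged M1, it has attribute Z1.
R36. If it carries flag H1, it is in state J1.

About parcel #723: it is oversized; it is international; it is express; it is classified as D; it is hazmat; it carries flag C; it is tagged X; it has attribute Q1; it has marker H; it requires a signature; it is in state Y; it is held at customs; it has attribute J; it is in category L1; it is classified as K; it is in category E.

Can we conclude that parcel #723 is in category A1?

By R1 (it carries flag C, it is in state Y): it is insured.
By R10 (it is classified as D, it is oversized): it is classified as F.
By R13 (it is insured, it is held at customs, it is in category L1): it is in state B1.
By R16 (it requires a signature, it is held at customs, it is classified as K): it is in state Z.
By R20 (it is in state Z, it is classified as K, it is express): it carries flag G.
By R27 (it is classified as F, it is international): it is classified as M.
By R31 (it is classified as M, it is held at customs, it is in state B1): it is tagged V1.
By R32 (it has attribute Q1): it is delivered.
By R12 (it carries flag G): it has marker W1.
By R17 (it is tagged V1, it is express, it is delivered): it carries flag G1.
By R28 (it carries flag G1, it requires a signature): it is tagged M1.
By R30 (it has marker W1): it satisfies condition B.
By R35 (it is tagged M1): it has attribute Z1.
By R15 (it has attribute Z1, it has attribute J): it is in state P.
By R22 (it is in state P, it satisfies condition B, it is classified as K): it has marker W.
By R4 (it has marker W): it carries flag H1.
By R36 (it carries flag H1): it is in state J1.
By R14 (it is in state J1): it is in category A1.

Yes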